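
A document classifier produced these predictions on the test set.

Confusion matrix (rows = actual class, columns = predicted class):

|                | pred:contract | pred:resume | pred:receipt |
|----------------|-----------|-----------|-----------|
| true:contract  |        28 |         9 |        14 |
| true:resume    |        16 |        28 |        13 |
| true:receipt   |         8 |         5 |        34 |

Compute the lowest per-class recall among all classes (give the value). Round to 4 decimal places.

0.4912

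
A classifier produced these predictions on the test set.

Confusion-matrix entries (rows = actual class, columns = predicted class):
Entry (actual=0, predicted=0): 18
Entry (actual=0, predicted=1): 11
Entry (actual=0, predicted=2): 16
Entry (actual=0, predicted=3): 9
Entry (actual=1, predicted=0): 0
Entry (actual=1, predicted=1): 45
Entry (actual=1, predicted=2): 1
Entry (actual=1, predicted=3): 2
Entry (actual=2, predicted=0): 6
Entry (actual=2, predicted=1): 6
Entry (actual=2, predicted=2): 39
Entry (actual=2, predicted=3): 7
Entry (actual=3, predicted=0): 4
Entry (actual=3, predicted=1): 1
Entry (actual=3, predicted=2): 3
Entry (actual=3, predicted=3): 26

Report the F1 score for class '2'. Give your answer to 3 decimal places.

0.667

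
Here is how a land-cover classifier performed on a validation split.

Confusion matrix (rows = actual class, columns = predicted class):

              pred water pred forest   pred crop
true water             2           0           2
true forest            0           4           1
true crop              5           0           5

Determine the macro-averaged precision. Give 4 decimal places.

Per-class precision (TP/(TP+FP)):
  water: TP=2, FP=0+5=5 → 2/7 = 0.28571
  forest: TP=4, FP=0+0=0 → 4/4 = 1.00000
  crop: TP=5, FP=2+1=3 → 5/8 = 0.62500
Macro-precision = mean = (0.28571 + 1.00000 + 0.62500) / 3 = 0.6369

0.6369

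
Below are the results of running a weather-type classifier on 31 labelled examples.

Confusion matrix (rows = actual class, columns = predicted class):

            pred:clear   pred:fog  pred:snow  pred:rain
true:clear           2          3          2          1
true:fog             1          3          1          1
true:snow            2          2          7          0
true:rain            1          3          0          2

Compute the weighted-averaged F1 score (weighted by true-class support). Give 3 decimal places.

Per-class F1 score (2·TP/(2·TP+FP+FN)):
  clear: TP=2, FP=1+2+1=4, FN=3+2+1=6 → 4/14 = 0.2857
  fog: TP=3, FP=3+2+3=8, FN=1+1+1=3 → 6/17 = 0.3529
  snow: TP=7, FP=2+1+0=3, FN=2+2+0=4 → 14/21 = 0.6667
  rain: TP=2, FP=1+1+0=2, FN=1+3+0=4 → 4/10 = 0.4000
Weighted-F1 score = Σ (supportᵢ/N)·F1 scoreᵢ with N=31: (8/31)·0.2857 + (6/31)·0.3529 + (11/31)·0.6667 + (6/31)·0.4000 = 0.456

0.456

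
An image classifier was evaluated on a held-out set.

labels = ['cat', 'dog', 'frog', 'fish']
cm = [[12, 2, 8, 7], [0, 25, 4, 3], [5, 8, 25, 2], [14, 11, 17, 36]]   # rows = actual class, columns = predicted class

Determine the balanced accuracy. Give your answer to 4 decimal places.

Balanced accuracy = mean of per-class recall.
  cat: recall = 12/29 = 0.41379
  dog: recall = 25/32 = 0.78125
  frog: recall = 25/40 = 0.62500
  fish: recall = 36/78 = 0.46154
Mean = (0.41379 + 0.78125 + 0.62500 + 0.46154) / 4 = 0.5704

0.5704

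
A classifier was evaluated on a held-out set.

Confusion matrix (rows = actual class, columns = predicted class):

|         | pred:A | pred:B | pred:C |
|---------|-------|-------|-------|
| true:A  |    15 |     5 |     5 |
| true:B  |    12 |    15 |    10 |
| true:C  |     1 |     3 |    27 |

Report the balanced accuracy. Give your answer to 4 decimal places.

Balanced accuracy = mean of per-class recall.
  A: recall = 15/25 = 0.60000
  B: recall = 15/37 = 0.40541
  C: recall = 27/31 = 0.87097
Mean = (0.60000 + 0.40541 + 0.87097) / 3 = 0.6255

0.6255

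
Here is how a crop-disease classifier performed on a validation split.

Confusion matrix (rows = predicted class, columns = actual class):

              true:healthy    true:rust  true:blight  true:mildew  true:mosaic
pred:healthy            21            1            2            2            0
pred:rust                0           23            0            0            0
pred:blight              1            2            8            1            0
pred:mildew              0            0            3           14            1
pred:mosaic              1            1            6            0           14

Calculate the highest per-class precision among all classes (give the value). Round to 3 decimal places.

Per-class precision (TP/(TP+FP)):
  healthy: TP=21, FP=1+2+2+0=5 → 21/26 = 0.8077
  rust: TP=23, FP=0+0+0+0=0 → 23/23 = 1.0000
  blight: TP=8, FP=1+2+1+0=4 → 8/12 = 0.6667
  mildew: TP=14, FP=0+0+3+1=4 → 14/18 = 0.7778
  mosaic: TP=14, FP=1+1+6+0=8 → 14/22 = 0.6364
Highest is class 'rust' with precision = 1.000.

1.000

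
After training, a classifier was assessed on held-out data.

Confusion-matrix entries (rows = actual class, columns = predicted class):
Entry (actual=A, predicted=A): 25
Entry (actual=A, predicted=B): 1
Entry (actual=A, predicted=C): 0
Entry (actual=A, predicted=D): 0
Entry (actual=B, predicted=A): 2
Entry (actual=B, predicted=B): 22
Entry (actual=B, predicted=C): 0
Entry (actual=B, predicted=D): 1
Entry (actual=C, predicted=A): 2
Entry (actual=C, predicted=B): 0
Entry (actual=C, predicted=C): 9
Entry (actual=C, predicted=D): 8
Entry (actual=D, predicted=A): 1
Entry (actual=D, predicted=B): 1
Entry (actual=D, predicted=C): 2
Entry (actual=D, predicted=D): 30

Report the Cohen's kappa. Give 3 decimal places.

0.763

Observed agreement pₒ = trace/N = 86/104 = 0.8269
Expected agreement pₑ = Σ (rowᵢ·colᵢ)/N² = (26·30 + 25·24 + 19·11 + 34·39)/104² = 0.2695
κ = (pₒ − pₑ)/(1 − pₑ) = (0.8269 − 0.2695)/(1 − 0.2695) = 0.763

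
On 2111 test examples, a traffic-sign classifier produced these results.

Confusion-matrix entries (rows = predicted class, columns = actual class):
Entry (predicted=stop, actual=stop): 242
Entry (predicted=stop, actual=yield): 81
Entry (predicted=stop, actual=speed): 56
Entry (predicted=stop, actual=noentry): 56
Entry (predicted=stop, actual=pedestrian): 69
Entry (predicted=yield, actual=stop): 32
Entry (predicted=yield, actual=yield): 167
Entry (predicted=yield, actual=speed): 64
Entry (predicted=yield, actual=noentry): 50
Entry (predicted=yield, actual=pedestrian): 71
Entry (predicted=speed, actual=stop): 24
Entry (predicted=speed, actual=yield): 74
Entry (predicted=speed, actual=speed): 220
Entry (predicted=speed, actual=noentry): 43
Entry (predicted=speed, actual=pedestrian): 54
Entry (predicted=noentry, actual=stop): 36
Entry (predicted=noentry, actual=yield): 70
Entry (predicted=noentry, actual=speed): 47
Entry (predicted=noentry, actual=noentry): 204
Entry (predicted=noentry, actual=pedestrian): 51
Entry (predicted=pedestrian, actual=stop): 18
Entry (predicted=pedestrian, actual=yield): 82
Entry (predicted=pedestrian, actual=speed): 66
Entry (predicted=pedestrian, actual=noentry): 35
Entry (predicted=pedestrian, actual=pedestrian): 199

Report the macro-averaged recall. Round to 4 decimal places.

0.4999

Per-class recall (TP/(TP+FN)):
  stop: TP=242, FN=32+24+36+18=110 → 242/352 = 0.68750
  yield: TP=167, FN=81+74+70+82=307 → 167/474 = 0.35232
  speed: TP=220, FN=56+64+47+66=233 → 220/453 = 0.48565
  noentry: TP=204, FN=56+50+43+35=184 → 204/388 = 0.52577
  pedestrian: TP=199, FN=69+71+54+51=245 → 199/444 = 0.44820
Macro-recall = mean = (0.68750 + 0.35232 + 0.48565 + 0.52577 + 0.44820) / 5 = 0.4999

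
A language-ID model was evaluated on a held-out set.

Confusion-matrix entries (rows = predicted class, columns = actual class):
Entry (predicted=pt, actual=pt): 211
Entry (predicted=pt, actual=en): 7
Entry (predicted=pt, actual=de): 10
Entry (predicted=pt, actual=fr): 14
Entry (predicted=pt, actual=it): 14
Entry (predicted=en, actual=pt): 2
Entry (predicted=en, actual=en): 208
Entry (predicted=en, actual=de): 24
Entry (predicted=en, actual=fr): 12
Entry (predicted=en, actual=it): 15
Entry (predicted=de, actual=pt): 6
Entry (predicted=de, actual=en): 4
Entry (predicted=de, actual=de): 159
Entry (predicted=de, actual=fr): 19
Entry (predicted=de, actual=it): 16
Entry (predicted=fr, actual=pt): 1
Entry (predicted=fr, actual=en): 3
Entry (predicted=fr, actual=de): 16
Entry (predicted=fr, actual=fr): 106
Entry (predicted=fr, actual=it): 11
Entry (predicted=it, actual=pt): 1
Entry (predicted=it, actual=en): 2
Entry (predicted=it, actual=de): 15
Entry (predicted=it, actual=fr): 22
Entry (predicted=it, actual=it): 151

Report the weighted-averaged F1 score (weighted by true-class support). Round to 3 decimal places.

Per-class F1 score (2·TP/(2·TP+FP+FN)):
  pt: TP=211, FP=7+10+14+14=45, FN=2+6+1+1=10 → 422/477 = 0.8847
  en: TP=208, FP=2+24+12+15=53, FN=7+4+3+2=16 → 416/485 = 0.8577
  de: TP=159, FP=6+4+19+16=45, FN=10+24+16+15=65 → 318/428 = 0.7430
  fr: TP=106, FP=1+3+16+11=31, FN=14+12+19+22=67 → 212/310 = 0.6839
  it: TP=151, FP=1+2+15+22=40, FN=14+15+16+11=56 → 302/398 = 0.7588
Weighted-F1 score = Σ (supportᵢ/N)·F1 scoreᵢ with N=1049: (221/1049)·0.8847 + (224/1049)·0.8577 + (224/1049)·0.7430 + (173/1049)·0.6839 + (207/1049)·0.7588 = 0.791

0.791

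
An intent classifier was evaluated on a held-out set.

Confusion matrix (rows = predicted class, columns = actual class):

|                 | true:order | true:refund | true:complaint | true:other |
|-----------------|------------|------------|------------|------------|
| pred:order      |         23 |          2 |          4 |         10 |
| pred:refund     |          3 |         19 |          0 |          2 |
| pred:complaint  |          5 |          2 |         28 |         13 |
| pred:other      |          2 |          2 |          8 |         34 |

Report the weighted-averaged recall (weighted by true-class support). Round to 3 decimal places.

Per-class recall (TP/(TP+FN)):
  order: TP=23, FN=3+5+2=10 → 23/33 = 0.6970
  refund: TP=19, FN=2+2+2=6 → 19/25 = 0.7600
  complaint: TP=28, FN=4+0+8=12 → 28/40 = 0.7000
  other: TP=34, FN=10+2+13=25 → 34/59 = 0.5763
Weighted-recall = Σ (supportᵢ/N)·recallᵢ with N=157: (33/157)·0.6970 + (25/157)·0.7600 + (40/157)·0.7000 + (59/157)·0.5763 = 0.662

0.662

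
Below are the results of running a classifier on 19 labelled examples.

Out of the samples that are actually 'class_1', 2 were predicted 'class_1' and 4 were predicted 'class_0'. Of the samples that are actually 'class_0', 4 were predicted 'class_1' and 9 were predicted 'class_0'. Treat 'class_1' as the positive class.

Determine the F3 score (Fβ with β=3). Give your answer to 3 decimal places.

Fβ = (1+β²)·TP / ((1+β²)·TP + β²·FN + FP), with β²=9
= 10·2 / (10·2 + 9·4 + 4) = 0.333

0.333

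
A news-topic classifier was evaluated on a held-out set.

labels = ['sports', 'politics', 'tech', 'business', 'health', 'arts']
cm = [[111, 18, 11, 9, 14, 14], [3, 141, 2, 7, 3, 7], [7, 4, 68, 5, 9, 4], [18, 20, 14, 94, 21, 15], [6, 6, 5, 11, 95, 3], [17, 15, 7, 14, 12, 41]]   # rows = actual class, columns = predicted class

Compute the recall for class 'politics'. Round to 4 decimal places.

0.8650

Take TP from the diagonal, FP from the rest of the 'politics' prediction marginal, FN from the rest of the 'politics' actual marginal.
recall = TP/(TP+FN).
politics: TP=141, FN=3+2+7+3+7=22 → 141/163 = 0.86503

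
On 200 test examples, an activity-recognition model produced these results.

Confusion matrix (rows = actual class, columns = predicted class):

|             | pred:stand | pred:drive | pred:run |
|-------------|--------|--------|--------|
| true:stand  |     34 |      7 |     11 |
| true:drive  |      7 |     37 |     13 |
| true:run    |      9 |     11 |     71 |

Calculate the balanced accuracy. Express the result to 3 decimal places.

0.694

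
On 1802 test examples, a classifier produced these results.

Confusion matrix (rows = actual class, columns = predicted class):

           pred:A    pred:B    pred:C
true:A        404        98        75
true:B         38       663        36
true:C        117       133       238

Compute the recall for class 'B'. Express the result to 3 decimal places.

0.900

recall = TP/(TP+FN).
B: TP=663, FN=38+36=74 → 663/737 = 0.8996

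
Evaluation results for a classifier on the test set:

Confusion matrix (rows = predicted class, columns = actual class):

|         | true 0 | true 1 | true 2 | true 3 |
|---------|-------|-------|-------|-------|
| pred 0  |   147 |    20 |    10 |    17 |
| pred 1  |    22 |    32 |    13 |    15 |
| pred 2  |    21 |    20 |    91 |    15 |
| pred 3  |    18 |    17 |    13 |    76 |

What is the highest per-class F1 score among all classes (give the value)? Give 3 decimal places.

0.731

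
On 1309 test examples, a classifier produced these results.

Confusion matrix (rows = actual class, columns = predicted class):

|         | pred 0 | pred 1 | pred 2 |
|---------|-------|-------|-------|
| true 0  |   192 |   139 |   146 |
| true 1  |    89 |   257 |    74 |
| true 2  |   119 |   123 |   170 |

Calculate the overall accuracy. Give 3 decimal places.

0.473

Accuracy = trace / total = (192+257+170=619) / 1309 = 619/1309 = 0.473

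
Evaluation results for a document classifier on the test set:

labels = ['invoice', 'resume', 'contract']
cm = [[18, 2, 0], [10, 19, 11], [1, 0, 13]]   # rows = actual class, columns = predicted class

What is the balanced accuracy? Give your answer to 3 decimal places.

0.768

Balanced accuracy = mean of per-class recall.
  invoice: recall = 18/20 = 0.9000
  resume: recall = 19/40 = 0.4750
  contract: recall = 13/14 = 0.9286
Mean = (0.9000 + 0.4750 + 0.9286) / 3 = 0.768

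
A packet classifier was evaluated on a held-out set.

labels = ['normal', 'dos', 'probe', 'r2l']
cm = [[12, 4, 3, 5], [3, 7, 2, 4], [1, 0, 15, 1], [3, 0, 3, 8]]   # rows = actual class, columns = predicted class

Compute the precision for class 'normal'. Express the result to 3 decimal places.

Treat 'normal' as positive and all other classes as negative.
precision = TP/(TP+FP).
normal: TP=12, FP=3+1+3=7 → 12/19 = 0.6316

0.632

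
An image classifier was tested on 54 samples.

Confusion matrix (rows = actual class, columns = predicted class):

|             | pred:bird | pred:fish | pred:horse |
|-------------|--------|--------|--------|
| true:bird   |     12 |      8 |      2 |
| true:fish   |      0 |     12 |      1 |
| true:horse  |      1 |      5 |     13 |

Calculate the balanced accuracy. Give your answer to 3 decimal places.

Balanced accuracy = mean of per-class recall.
  bird: recall = 12/22 = 0.5455
  fish: recall = 12/13 = 0.9231
  horse: recall = 13/19 = 0.6842
Mean = (0.5455 + 0.9231 + 0.6842) / 3 = 0.718

0.718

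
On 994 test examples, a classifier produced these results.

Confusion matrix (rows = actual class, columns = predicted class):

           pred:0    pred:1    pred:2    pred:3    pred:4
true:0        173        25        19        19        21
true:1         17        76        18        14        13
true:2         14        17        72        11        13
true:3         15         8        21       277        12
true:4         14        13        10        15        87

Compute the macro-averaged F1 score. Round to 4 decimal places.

0.6466

Per-class F1 score (2·TP/(2·TP+FP+FN)):
  0: TP=173, FP=17+14+15+14=60, FN=25+19+19+21=84 → 346/490 = 0.70612
  1: TP=76, FP=25+17+8+13=63, FN=17+18+14+13=62 → 152/277 = 0.54874
  2: TP=72, FP=19+18+21+10=68, FN=14+17+11+13=55 → 144/267 = 0.53933
  3: TP=277, FP=19+14+11+15=59, FN=15+8+21+12=56 → 554/669 = 0.82810
  4: TP=87, FP=21+13+13+12=59, FN=14+13+10+15=52 → 174/285 = 0.61053
Macro-F1 score = mean = (0.70612 + 0.54874 + 0.53933 + 0.82810 + 0.61053) / 5 = 0.6466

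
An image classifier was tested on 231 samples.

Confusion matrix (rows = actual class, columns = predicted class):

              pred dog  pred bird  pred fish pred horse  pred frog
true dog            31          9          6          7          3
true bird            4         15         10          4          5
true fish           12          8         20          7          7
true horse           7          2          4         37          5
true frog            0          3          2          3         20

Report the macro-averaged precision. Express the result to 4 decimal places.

0.5187

Per-class precision (TP/(TP+FP)):
  dog: TP=31, FP=4+12+7+0=23 → 31/54 = 0.57407
  bird: TP=15, FP=9+8+2+3=22 → 15/37 = 0.40541
  fish: TP=20, FP=6+10+4+2=22 → 20/42 = 0.47619
  horse: TP=37, FP=7+4+7+3=21 → 37/58 = 0.63793
  frog: TP=20, FP=3+5+7+5=20 → 20/40 = 0.50000
Macro-precision = mean = (0.57407 + 0.40541 + 0.47619 + 0.63793 + 0.50000) / 5 = 0.5187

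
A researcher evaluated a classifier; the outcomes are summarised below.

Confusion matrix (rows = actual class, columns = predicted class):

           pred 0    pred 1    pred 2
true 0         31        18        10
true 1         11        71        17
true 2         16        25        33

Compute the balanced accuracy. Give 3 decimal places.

0.563

Balanced accuracy = mean of per-class recall.
  0: recall = 31/59 = 0.5254
  1: recall = 71/99 = 0.7172
  2: recall = 33/74 = 0.4459
Mean = (0.5254 + 0.7172 + 0.4459) / 3 = 0.563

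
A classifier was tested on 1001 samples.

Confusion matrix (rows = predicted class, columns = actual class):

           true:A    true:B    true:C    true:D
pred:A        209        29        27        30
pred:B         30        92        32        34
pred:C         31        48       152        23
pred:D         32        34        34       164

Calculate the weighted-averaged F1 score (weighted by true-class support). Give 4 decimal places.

Per-class F1 score (2·TP/(2·TP+FP+FN)):
  A: TP=209, FP=29+27+30=86, FN=30+31+32=93 → 418/597 = 0.70017
  B: TP=92, FP=30+32+34=96, FN=29+48+34=111 → 184/391 = 0.47059
  C: TP=152, FP=31+48+23=102, FN=27+32+34=93 → 304/499 = 0.60922
  D: TP=164, FP=32+34+34=100, FN=30+34+23=87 → 328/515 = 0.63689
Weighted-F1 score = Σ (supportᵢ/N)·F1 scoreᵢ with N=1001: (302/1001)·0.70017 + (203/1001)·0.47059 + (245/1001)·0.60922 + (251/1001)·0.63689 = 0.6155

0.6155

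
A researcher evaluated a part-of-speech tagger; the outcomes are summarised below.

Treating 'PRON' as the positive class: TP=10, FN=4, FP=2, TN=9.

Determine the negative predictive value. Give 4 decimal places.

NPV = TN/(TN+FN) = 9/(9+4) = 0.6923

0.6923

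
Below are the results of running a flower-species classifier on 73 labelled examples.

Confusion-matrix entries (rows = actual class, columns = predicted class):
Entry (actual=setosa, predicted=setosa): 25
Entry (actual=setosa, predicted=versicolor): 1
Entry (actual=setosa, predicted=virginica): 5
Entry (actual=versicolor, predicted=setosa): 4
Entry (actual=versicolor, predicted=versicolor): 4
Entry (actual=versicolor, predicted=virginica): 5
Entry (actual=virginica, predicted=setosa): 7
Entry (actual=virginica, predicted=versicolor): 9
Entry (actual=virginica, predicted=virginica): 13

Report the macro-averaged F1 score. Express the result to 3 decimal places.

0.514

Per-class F1 score (2·TP/(2·TP+FP+FN)):
  setosa: TP=25, FP=4+7=11, FN=1+5=6 → 50/67 = 0.7463
  versicolor: TP=4, FP=1+9=10, FN=4+5=9 → 8/27 = 0.2963
  virginica: TP=13, FP=5+5=10, FN=7+9=16 → 26/52 = 0.5000
Macro-F1 score = mean = (0.7463 + 0.2963 + 0.5000) / 3 = 0.514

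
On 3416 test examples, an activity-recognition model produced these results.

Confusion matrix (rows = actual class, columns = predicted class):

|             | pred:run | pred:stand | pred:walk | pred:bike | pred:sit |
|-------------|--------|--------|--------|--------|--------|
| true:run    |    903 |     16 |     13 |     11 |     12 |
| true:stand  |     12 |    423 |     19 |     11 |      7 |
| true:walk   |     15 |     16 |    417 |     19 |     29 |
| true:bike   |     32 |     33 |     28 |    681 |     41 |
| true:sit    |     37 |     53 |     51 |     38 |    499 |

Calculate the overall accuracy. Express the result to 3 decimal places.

Accuracy = trace / total = (903+423+417+681+499=2923) / 3416 = 2923/3416 = 0.856

0.856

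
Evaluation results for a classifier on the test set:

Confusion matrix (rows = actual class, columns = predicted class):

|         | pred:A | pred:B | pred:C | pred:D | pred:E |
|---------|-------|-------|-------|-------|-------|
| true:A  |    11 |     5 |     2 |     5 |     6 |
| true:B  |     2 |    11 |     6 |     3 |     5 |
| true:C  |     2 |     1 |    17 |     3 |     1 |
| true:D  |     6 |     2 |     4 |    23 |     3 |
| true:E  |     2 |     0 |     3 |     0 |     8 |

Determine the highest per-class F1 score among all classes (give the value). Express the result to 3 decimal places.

0.639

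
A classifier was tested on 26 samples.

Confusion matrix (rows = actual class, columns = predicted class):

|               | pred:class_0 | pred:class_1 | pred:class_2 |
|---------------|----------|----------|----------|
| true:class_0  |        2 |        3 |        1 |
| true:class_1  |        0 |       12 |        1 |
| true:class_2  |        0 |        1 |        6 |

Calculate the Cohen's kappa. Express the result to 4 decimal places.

0.6100

Observed agreement pₒ = trace/N = 20/26 = 0.76923
Expected agreement pₑ = Σ (rowᵢ·colᵢ)/N² = (6·2 + 13·16 + 7·8)/26² = 0.40828
κ = (pₒ − pₑ)/(1 − pₑ) = (0.76923 − 0.40828)/(1 − 0.40828) = 0.6100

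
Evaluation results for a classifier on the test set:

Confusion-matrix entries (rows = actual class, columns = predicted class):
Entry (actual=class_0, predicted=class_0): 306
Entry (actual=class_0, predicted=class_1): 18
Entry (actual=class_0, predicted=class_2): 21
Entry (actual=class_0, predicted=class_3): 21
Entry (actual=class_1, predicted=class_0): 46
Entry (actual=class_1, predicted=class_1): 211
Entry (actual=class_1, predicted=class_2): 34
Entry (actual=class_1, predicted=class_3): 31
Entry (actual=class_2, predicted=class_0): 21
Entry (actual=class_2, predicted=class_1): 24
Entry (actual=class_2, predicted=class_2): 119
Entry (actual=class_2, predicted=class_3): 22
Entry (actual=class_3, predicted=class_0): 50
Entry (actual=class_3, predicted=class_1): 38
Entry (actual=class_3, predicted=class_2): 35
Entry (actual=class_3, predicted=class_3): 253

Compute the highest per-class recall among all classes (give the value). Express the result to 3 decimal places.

Per-class recall (TP/(TP+FN)):
  class_0: TP=306, FN=18+21+21=60 → 306/366 = 0.8361
  class_1: TP=211, FN=46+34+31=111 → 211/322 = 0.6553
  class_2: TP=119, FN=21+24+22=67 → 119/186 = 0.6398
  class_3: TP=253, FN=50+38+35=123 → 253/376 = 0.6729
Highest is class 'class_0' with recall = 0.836.

0.836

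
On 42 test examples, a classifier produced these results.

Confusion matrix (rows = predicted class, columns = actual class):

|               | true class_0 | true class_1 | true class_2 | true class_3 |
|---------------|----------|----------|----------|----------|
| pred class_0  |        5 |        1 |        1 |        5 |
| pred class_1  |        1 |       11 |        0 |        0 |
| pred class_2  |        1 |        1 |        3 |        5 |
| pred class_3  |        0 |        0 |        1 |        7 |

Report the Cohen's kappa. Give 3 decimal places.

Observed agreement pₒ = trace/N = 26/42 = 0.6190
Expected agreement pₑ = Σ (rowᵢ·colᵢ)/N² = (7·12 + 13·12 + 5·10 + 17·8)/42² = 0.2415
κ = (pₒ − pₑ)/(1 − pₑ) = (0.6190 − 0.2415)/(1 − 0.2415) = 0.498

0.498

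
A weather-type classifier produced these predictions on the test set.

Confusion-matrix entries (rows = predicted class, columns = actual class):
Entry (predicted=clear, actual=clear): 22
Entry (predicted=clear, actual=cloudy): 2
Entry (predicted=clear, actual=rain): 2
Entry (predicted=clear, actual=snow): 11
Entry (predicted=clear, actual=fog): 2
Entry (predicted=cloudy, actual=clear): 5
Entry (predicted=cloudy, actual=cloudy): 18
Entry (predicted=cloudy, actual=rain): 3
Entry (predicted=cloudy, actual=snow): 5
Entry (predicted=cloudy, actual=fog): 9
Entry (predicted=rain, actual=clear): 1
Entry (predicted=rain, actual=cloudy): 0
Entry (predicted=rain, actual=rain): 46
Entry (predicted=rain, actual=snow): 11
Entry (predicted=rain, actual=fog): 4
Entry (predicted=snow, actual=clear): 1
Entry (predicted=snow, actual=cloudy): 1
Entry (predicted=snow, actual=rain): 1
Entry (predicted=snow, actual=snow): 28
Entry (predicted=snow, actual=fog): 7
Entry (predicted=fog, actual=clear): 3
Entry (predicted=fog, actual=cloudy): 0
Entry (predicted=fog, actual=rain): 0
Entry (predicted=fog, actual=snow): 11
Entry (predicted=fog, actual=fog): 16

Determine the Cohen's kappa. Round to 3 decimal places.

0.524

Observed agreement pₒ = trace/N = 130/209 = 0.6220
Expected agreement pₑ = Σ (rowᵢ·colᵢ)/N² = (32·39 + 21·40 + 52·62 + 66·38 + 38·30)/209² = 0.2051
κ = (pₒ − pₑ)/(1 − pₑ) = (0.6220 − 0.2051)/(1 − 0.2051) = 0.524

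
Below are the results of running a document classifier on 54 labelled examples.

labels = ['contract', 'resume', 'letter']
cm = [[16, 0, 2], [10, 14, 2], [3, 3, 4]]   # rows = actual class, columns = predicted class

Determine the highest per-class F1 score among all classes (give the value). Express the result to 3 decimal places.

0.681

Per-class F1 score (2·TP/(2·TP+FP+FN)):
  contract: TP=16, FP=10+3=13, FN=0+2=2 → 32/47 = 0.6809
  resume: TP=14, FP=0+3=3, FN=10+2=12 → 28/43 = 0.6512
  letter: TP=4, FP=2+2=4, FN=3+3=6 → 8/18 = 0.4444
Highest is class 'contract' with F1 score = 0.681.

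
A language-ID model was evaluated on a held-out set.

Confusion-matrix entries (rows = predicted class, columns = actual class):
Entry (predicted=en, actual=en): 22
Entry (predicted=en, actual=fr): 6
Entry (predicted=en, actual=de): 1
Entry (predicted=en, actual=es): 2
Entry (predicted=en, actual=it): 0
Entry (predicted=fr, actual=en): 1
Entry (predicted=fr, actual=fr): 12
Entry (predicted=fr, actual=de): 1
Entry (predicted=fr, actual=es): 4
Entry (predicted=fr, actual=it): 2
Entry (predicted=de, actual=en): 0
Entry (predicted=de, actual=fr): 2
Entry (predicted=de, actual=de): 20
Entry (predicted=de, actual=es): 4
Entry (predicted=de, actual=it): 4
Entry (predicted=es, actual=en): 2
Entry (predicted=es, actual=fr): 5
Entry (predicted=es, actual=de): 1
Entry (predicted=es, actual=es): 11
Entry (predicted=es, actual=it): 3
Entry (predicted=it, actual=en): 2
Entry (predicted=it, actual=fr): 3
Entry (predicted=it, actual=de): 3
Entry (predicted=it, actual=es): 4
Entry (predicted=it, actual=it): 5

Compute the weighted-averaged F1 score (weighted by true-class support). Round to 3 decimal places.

Per-class F1 score (2·TP/(2·TP+FP+FN)):
  en: TP=22, FP=6+1+2+0=9, FN=1+0+2+2=5 → 44/58 = 0.7586
  fr: TP=12, FP=1+1+4+2=8, FN=6+2+5+3=16 → 24/48 = 0.5000
  de: TP=20, FP=0+2+4+4=10, FN=1+1+1+3=6 → 40/56 = 0.7143
  es: TP=11, FP=2+5+1+3=11, FN=2+4+4+4=14 → 22/47 = 0.4681
  it: TP=5, FP=2+3+3+4=12, FN=0+2+4+3=9 → 10/31 = 0.3226
Weighted-F1 score = Σ (supportᵢ/N)·F1 scoreᵢ with N=120: (27/120)·0.7586 + (28/120)·0.5000 + (26/120)·0.7143 + (25/120)·0.4681 + (14/120)·0.3226 = 0.577

0.577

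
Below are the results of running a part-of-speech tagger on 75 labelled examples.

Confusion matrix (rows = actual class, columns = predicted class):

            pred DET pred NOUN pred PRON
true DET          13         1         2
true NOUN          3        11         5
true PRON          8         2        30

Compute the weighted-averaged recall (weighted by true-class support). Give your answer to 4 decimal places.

0.7200

Per-class recall (TP/(TP+FN)):
  DET: TP=13, FN=1+2=3 → 13/16 = 0.81250
  NOUN: TP=11, FN=3+5=8 → 11/19 = 0.57895
  PRON: TP=30, FN=8+2=10 → 30/40 = 0.75000
Weighted-recall = Σ (supportᵢ/N)·recallᵢ with N=75: (16/75)·0.81250 + (19/75)·0.57895 + (40/75)·0.75000 = 0.7200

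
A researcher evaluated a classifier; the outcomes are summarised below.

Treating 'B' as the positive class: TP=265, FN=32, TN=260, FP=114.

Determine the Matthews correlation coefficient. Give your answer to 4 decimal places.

MCC = (TP·TN − FP·FN) / √((TP+FP)(TP+FN)(TN+FP)(TN+FN))
Numerator = 265·260 − 114·32 = 65252
Denominator = √(379·297·374·292) = √12292780104 = 110872.8105
MCC = 65252 / 110872.8105 = 0.5885

0.5885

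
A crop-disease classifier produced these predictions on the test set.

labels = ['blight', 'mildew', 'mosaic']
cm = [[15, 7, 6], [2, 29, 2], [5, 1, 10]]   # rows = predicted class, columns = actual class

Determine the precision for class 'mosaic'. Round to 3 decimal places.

0.625

Take TP from the diagonal, FP from the rest of the 'mosaic' prediction marginal, FN from the rest of the 'mosaic' actual marginal.
precision = TP/(TP+FP).
mosaic: TP=10, FP=5+1=6 → 10/16 = 0.6250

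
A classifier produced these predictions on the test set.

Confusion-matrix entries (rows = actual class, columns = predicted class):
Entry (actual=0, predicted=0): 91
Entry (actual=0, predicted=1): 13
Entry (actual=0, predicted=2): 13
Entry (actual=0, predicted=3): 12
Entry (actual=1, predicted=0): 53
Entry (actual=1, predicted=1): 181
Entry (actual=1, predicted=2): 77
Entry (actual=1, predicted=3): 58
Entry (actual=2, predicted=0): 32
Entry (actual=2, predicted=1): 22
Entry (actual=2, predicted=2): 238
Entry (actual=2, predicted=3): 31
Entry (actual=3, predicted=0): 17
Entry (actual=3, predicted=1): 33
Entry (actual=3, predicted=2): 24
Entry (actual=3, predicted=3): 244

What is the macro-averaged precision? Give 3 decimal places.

0.645

Per-class precision (TP/(TP+FP)):
  0: TP=91, FP=53+32+17=102 → 91/193 = 0.4715
  1: TP=181, FP=13+22+33=68 → 181/249 = 0.7269
  2: TP=238, FP=13+77+24=114 → 238/352 = 0.6761
  3: TP=244, FP=12+58+31=101 → 244/345 = 0.7072
Macro-precision = mean = (0.4715 + 0.7269 + 0.6761 + 0.7072) / 4 = 0.645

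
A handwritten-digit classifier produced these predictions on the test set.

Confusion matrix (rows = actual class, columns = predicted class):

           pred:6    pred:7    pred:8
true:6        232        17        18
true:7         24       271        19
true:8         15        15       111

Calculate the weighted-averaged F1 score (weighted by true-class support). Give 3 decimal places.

Per-class F1 score (2·TP/(2·TP+FP+FN)):
  6: TP=232, FP=24+15=39, FN=17+18=35 → 464/538 = 0.8625
  7: TP=271, FP=17+15=32, FN=24+19=43 → 542/617 = 0.8784
  8: TP=111, FP=18+19=37, FN=15+15=30 → 222/289 = 0.7682
Weighted-F1 score = Σ (supportᵢ/N)·F1 scoreᵢ with N=722: (267/722)·0.8625 + (314/722)·0.8784 + (141/722)·0.7682 = 0.851

0.851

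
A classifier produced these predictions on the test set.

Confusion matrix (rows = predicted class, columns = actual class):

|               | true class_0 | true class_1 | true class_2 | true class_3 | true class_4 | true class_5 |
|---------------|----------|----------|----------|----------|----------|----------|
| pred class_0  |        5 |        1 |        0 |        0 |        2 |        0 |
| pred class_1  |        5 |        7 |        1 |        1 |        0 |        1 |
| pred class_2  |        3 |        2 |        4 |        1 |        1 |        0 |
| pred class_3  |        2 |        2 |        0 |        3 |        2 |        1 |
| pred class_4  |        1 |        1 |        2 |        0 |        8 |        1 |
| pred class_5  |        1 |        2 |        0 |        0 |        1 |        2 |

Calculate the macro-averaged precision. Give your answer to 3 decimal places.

0.451

Per-class precision (TP/(TP+FP)):
  class_0: TP=5, FP=1+0+0+2+0=3 → 5/8 = 0.6250
  class_1: TP=7, FP=5+1+1+0+1=8 → 7/15 = 0.4667
  class_2: TP=4, FP=3+2+1+1+0=7 → 4/11 = 0.3636
  class_3: TP=3, FP=2+2+0+2+1=7 → 3/10 = 0.3000
  class_4: TP=8, FP=1+1+2+0+1=5 → 8/13 = 0.6154
  class_5: TP=2, FP=1+2+0+0+1=4 → 2/6 = 0.3333
Macro-precision = mean = (0.6250 + 0.4667 + 0.3636 + 0.3000 + 0.6154 + 0.3333) / 6 = 0.451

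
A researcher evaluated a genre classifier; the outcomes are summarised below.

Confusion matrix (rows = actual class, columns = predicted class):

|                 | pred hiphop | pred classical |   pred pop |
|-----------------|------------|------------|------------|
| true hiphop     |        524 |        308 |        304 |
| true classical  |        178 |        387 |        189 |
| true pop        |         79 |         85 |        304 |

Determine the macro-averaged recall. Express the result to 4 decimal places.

0.5414

Per-class recall (TP/(TP+FN)):
  hiphop: TP=524, FN=308+304=612 → 524/1136 = 0.46127
  classical: TP=387, FN=178+189=367 → 387/754 = 0.51326
  pop: TP=304, FN=79+85=164 → 304/468 = 0.64957
Macro-recall = mean = (0.46127 + 0.51326 + 0.64957) / 3 = 0.5414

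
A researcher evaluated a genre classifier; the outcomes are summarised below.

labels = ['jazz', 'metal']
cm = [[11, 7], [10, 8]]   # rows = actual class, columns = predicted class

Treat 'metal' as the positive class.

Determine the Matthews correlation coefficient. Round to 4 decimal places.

MCC = (TP·TN − FP·FN) / √((TP+FP)(TP+FN)(TN+FP)(TN+FN))
Numerator = 8·11 − 7·10 = 18
Denominator = √(15·18·18·21) = √102060 = 319.4683
MCC = 18 / 319.4683 = 0.0563

0.0563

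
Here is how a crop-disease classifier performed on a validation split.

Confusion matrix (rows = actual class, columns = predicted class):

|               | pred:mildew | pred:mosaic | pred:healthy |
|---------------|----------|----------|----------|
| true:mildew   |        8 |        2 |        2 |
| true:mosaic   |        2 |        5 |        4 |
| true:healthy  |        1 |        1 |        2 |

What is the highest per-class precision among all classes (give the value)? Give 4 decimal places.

0.7273

Per-class precision (TP/(TP+FP)):
  mildew: TP=8, FP=2+1=3 → 8/11 = 0.72727
  mosaic: TP=5, FP=2+1=3 → 5/8 = 0.62500
  healthy: TP=2, FP=2+4=6 → 2/8 = 0.25000
Highest is class 'mildew' with precision = 0.7273.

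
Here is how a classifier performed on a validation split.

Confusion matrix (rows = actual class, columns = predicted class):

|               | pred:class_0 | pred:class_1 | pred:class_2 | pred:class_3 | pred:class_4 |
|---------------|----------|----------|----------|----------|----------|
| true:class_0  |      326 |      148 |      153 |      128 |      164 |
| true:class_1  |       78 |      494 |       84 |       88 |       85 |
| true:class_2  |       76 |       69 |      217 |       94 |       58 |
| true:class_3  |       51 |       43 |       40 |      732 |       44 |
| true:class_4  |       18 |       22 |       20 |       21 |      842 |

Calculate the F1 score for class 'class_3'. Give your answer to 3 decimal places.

0.742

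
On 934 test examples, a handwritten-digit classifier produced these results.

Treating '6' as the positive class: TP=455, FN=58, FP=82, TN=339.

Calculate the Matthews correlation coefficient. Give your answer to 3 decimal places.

MCC = (TP·TN − FP·FN) / √((TP+FP)(TP+FN)(TN+FP)(TN+FN))
Numerator = 455·339 − 82·58 = 149489
Denominator = √(537·513·421·397) = √46043067897 = 214576.4850
MCC = 149489 / 214576.4850 = 0.697

0.697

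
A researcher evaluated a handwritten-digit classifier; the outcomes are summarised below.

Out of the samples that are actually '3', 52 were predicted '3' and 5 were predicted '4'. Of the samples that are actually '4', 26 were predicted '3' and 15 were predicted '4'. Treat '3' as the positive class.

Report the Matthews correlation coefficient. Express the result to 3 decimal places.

MCC = (TP·TN − FP·FN) / √((TP+FP)(TP+FN)(TN+FP)(TN+FN))
Numerator = 52·15 − 26·5 = 650
Denominator = √(78·57·41·20) = √3645720 = 1909.3769
MCC = 650 / 1909.3769 = 0.340

0.340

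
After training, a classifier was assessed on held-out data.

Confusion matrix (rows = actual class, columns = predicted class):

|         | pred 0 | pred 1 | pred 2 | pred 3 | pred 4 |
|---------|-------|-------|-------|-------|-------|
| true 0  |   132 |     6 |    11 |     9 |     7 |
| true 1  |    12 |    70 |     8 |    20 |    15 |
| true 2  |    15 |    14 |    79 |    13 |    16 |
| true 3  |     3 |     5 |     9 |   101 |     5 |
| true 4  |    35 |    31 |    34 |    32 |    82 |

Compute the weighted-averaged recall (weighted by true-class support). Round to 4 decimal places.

0.6073

Per-class recall (TP/(TP+FN)):
  0: TP=132, FN=6+11+9+7=33 → 132/165 = 0.80000
  1: TP=70, FN=12+8+20+15=55 → 70/125 = 0.56000
  2: TP=79, FN=15+14+13+16=58 → 79/137 = 0.57664
  3: TP=101, FN=3+5+9+5=22 → 101/123 = 0.82114
  4: TP=82, FN=35+31+34+32=132 → 82/214 = 0.38318
Weighted-recall = Σ (supportᵢ/N)·recallᵢ with N=764: (165/764)·0.80000 + (125/764)·0.56000 + (137/764)·0.57664 + (123/764)·0.82114 + (214/764)·0.38318 = 0.6073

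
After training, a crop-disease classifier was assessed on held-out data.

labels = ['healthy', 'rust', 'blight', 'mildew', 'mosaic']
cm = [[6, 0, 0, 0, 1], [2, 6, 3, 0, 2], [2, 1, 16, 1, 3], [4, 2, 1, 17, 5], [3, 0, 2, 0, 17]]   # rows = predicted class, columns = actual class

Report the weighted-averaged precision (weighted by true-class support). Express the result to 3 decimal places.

0.704

Per-class precision (TP/(TP+FP)):
  healthy: TP=6, FP=0+0+0+1=1 → 6/7 = 0.8571
  rust: TP=6, FP=2+3+0+2=7 → 6/13 = 0.4615
  blight: TP=16, FP=2+1+1+3=7 → 16/23 = 0.6957
  mildew: TP=17, FP=4+2+1+5=12 → 17/29 = 0.5862
  mosaic: TP=17, FP=3+0+2+0=5 → 17/22 = 0.7727
Weighted-precision = Σ (supportᵢ/N)·precisionᵢ with N=94: (17/94)·0.8571 + (9/94)·0.4615 + (22/94)·0.6957 + (18/94)·0.5862 + (28/94)·0.7727 = 0.704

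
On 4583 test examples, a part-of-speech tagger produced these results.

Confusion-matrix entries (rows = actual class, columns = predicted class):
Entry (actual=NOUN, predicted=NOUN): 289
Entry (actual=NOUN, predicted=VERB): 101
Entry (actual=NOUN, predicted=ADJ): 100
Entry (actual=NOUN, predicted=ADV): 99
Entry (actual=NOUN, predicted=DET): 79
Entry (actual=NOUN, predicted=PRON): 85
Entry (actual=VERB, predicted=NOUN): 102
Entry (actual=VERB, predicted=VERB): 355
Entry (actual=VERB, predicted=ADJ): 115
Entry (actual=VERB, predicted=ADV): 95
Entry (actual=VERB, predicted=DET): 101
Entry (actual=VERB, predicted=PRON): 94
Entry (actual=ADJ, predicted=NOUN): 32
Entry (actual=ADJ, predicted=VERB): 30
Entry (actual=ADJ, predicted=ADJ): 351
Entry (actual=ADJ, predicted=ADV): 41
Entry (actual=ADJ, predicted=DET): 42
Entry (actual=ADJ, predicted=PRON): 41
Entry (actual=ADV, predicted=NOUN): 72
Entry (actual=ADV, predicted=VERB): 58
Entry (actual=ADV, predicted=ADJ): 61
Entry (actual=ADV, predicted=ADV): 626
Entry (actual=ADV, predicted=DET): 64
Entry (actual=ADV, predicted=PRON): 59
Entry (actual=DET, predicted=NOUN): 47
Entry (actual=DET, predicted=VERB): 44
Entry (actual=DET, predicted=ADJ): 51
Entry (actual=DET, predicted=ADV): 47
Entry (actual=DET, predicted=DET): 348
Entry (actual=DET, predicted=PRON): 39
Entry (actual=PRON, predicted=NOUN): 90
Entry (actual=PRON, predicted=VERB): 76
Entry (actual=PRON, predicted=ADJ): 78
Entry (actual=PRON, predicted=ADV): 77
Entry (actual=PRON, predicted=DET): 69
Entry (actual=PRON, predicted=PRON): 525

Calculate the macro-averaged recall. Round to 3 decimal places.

0.549

Per-class recall (TP/(TP+FN)):
  NOUN: TP=289, FN=101+100+99+79+85=464 → 289/753 = 0.3838
  VERB: TP=355, FN=102+115+95+101+94=507 → 355/862 = 0.4118
  ADJ: TP=351, FN=32+30+41+42+41=186 → 351/537 = 0.6536
  ADV: TP=626, FN=72+58+61+64+59=314 → 626/940 = 0.6660
  DET: TP=348, FN=47+44+51+47+39=228 → 348/576 = 0.6042
  PRON: TP=525, FN=90+76+78+77+69=390 → 525/915 = 0.5738
Macro-recall = mean = (0.3838 + 0.4118 + 0.6536 + 0.6660 + 0.6042 + 0.5738) / 6 = 0.549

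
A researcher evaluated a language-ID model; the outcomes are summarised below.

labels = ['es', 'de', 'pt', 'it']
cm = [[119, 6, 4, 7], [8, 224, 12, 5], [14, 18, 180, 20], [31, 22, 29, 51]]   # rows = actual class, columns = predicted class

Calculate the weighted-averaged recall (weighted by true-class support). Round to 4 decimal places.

0.7653

Per-class recall (TP/(TP+FN)):
  es: TP=119, FN=6+4+7=17 → 119/136 = 0.87500
  de: TP=224, FN=8+12+5=25 → 224/249 = 0.89960
  pt: TP=180, FN=14+18+20=52 → 180/232 = 0.77586
  it: TP=51, FN=31+22+29=82 → 51/133 = 0.38346
Weighted-recall = Σ (supportᵢ/N)·recallᵢ with N=750: (136/750)·0.87500 + (249/750)·0.89960 + (232/750)·0.77586 + (133/750)·0.38346 = 0.7653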